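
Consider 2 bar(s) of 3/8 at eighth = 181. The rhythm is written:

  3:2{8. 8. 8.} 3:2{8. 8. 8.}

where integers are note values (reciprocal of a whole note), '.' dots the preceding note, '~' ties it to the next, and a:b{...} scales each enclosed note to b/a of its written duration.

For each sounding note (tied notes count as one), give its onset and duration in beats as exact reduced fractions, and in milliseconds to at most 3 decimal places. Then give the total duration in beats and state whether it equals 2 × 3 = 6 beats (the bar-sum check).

1) 0.0ms=0b +331.492ms=1b
2) 331.492ms=1b +331.492ms=1b
3) 662.983ms=2b +331.492ms=1b
4) 994.475ms=3b +331.492ms=1b
5) 1325.967ms=4b +331.492ms=1b
6) 1657.459ms=5b +331.492ms=1b
Σ=6b of 6 (181bpm 3/8) — PASS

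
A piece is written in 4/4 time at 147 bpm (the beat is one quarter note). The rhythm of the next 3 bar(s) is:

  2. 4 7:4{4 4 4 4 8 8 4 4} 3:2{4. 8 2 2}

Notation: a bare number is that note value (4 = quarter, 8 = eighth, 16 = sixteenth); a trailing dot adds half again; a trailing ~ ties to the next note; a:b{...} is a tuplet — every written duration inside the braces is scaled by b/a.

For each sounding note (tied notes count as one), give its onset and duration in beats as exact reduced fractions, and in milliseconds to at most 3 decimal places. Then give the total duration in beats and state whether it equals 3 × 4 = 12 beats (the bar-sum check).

1) 0.0ms=0b +1224.49ms=3b
2) 1224.49ms=3b +408.163ms=1b
3) 1632.653ms=4b +233.236ms=4/7b
4) 1865.889ms=32/7b +233.236ms=4/7b
5) 2099.125ms=36/7b +233.236ms=4/7b
6) 2332.362ms=40/7b +233.236ms=4/7b
7) 2565.598ms=44/7b +116.618ms=2/7b
8) 2682.216ms=46/7b +116.618ms=2/7b
9) 2798.834ms=48/7b +233.236ms=4/7b
10) 3032.07ms=52/7b +233.236ms=4/7b
11) 3265.306ms=8b +408.163ms=1b
12) 3673.469ms=9b +136.054ms=1/3b
13) 3809.524ms=28/3b +544.218ms=4/3b
14) 4353.741ms=32/3b +544.218ms=4/3b
Σ=12b of 12 (147bpm 4/4) — PASS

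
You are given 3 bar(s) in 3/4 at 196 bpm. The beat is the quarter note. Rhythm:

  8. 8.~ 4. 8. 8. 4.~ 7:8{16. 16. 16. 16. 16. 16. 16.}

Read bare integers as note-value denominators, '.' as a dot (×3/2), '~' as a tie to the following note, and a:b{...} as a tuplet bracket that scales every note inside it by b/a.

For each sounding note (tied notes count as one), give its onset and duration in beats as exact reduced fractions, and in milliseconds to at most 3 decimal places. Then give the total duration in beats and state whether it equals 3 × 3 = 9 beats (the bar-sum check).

1) 0.0ms=0b +229.592ms=3/4b
2) 229.592ms=3/4b +688.776ms=9/4b
3) 918.367ms=3b +229.592ms=3/4b
4) 1147.959ms=15/4b +229.592ms=3/4b
5) 1377.551ms=9/2b +590.379ms=27/14b
6) 1967.93ms=45/7b +131.195ms=3/7b
7) 2099.125ms=48/7b +131.195ms=3/7b
8) 2230.321ms=51/7b +131.195ms=3/7b
9) 2361.516ms=54/7b +131.195ms=3/7b
10) 2492.711ms=57/7b +131.195ms=3/7b
11) 2623.907ms=60/7b +131.195ms=3/7b
Σ=9b of 9 (196bpm 3/4) — PASS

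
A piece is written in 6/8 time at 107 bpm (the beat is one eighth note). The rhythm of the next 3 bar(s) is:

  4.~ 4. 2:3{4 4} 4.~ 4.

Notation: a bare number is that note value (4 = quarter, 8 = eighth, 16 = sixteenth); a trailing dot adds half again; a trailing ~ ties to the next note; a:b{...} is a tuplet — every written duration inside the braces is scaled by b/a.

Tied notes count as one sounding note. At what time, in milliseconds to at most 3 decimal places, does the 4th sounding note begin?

note 4 onset = 12b = 6728.972ms

1. 0.0ms @ 0 + 3364.486ms (6)
2. 3364.486ms @ 6 + 1682.243ms (3)
3. 5046.729ms @ 9 + 1682.243ms (3)
4. 6728.972ms @ 12 + 3364.486ms (6)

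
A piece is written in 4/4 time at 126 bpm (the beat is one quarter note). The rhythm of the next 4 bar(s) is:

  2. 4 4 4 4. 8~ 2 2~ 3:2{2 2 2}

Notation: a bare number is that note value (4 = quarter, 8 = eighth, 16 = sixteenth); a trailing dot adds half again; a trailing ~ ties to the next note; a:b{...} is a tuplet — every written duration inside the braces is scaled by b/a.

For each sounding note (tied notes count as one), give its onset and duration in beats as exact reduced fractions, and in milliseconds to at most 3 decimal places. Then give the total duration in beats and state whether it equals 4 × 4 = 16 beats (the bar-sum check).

1) 0.0ms=0b +1428.571ms=3b
2) 1428.571ms=3b +476.19ms=1b
3) 1904.762ms=4b +476.19ms=1b
4) 2380.952ms=5b +476.19ms=1b
5) 2857.143ms=6b +714.286ms=3/2b
6) 3571.429ms=15/2b +1190.476ms=5/2b
7) 4761.905ms=10b +1587.302ms=10/3b
8) 6349.206ms=40/3b +634.921ms=4/3b
9) 6984.127ms=44/3b +634.921ms=4/3b
Σ=16b of 16 (126bpm 4/4) — PASS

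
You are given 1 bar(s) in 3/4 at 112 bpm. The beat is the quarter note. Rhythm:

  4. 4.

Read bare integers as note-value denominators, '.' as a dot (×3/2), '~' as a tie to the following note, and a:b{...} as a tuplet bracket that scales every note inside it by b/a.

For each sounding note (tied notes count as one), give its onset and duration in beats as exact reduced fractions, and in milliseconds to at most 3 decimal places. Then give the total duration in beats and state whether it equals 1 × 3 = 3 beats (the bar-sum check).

1) 0.0ms=0b +803.571ms=3/2b
2) 803.571ms=3/2b +803.571ms=3/2b
Σ=3b of 3 (112bpm 3/4) — PASS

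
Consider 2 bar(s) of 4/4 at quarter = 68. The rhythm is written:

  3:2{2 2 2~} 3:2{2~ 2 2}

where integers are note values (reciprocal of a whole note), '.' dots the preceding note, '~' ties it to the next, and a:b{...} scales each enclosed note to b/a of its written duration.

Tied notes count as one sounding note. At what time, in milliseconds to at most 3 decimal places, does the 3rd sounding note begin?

1. 0.0ms @ 0 + 1176.471ms (4/3)
2. 1176.471ms @ 4/3 + 1176.471ms (4/3)
3. 2352.941ms @ 8/3 + 3529.412ms (4)
4. 5882.353ms @ 20/3 + 1176.471ms (4/3)

note 3 onset = 8/3b = 2352.941ms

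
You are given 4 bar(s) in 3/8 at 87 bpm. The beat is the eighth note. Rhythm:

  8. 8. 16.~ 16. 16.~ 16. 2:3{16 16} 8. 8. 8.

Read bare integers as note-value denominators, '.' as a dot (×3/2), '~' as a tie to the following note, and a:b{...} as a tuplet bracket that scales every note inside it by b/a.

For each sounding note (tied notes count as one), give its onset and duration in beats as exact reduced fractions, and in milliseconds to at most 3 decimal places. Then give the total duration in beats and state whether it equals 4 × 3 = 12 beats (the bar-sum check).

1) 0.0ms=0b +1034.483ms=3/2b
2) 1034.483ms=3/2b +1034.483ms=3/2b
3) 2068.966ms=3b +1034.483ms=3/2b
4) 3103.448ms=9/2b +1034.483ms=3/2b
5) 4137.931ms=6b +517.241ms=3/4b
6) 4655.172ms=27/4b +517.241ms=3/4b
7) 5172.414ms=15/2b +1034.483ms=3/2b
8) 6206.897ms=9b +1034.483ms=3/2b
9) 7241.379ms=21/2b +1034.483ms=3/2b
Σ=12b of 12 (87bpm 3/8) — PASS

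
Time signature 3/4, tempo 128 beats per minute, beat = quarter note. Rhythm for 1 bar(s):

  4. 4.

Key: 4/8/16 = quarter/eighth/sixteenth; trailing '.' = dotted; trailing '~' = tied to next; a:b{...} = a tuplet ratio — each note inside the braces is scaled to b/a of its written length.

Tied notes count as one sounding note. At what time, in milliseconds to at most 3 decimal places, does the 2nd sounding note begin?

note 2 onset = 3/2b = 703.125ms

1. 0.0ms @ 0 + 703.125ms (3/2)
2. 703.125ms @ 3/2 + 703.125ms (3/2)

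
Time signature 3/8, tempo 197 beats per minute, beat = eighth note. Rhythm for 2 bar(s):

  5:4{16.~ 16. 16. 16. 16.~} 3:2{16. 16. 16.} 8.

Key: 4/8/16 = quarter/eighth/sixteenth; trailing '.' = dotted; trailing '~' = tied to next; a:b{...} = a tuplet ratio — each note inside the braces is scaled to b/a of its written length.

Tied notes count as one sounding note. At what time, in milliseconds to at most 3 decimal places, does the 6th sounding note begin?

note 6 onset = 4b = 1218.274ms

1. 0.0ms @ 0 + 365.482ms (6/5)
2. 365.482ms @ 6/5 + 182.741ms (3/5)
3. 548.223ms @ 9/5 + 182.741ms (3/5)
4. 730.964ms @ 12/5 + 335.025ms (11/10)
5. 1065.99ms @ 7/2 + 152.284ms (1/2)
6. 1218.274ms @ 4 + 152.284ms (1/2)
7. 1370.558ms @ 9/2 + 456.853ms (3/2)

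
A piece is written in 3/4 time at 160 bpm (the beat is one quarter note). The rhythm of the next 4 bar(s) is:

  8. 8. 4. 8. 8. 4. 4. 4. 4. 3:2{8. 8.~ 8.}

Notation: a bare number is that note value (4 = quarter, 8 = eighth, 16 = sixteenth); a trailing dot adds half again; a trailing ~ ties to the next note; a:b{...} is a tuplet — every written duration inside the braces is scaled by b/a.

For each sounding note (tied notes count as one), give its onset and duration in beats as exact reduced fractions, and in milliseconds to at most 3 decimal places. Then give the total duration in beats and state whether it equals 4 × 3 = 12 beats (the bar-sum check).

1) 0.0ms=0b +281.25ms=3/4b
2) 281.25ms=3/4b +281.25ms=3/4b
3) 562.5ms=3/2b +562.5ms=3/2b
4) 1125.0ms=3b +281.25ms=3/4b
5) 1406.25ms=15/4b +281.25ms=3/4b
6) 1687.5ms=9/2b +562.5ms=3/2b
7) 2250.0ms=6b +562.5ms=3/2b
8) 2812.5ms=15/2b +562.5ms=3/2b
9) 3375.0ms=9b +562.5ms=3/2b
10) 3937.5ms=21/2b +187.5ms=1/2b
11) 4125.0ms=11b +375.0ms=1b
Σ=12b of 12 (160bpm 3/4) — PASS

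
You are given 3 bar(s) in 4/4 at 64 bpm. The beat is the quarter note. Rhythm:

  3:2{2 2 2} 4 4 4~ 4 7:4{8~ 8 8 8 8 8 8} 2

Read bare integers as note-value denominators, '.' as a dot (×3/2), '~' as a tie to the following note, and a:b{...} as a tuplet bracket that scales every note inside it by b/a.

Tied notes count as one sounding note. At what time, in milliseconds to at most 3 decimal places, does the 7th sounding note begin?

note 7 onset = 8b = 7500.0ms

1. 0.0ms @ 0 + 1250.0ms (4/3)
2. 1250.0ms @ 4/3 + 1250.0ms (4/3)
3. 2500.0ms @ 8/3 + 1250.0ms (4/3)
4. 3750.0ms @ 4 + 937.5ms (1)
5. 4687.5ms @ 5 + 937.5ms (1)
6. 5625.0ms @ 6 + 1875.0ms (2)
7. 7500.0ms @ 8 + 535.714ms (4/7)
8. 8035.714ms @ 60/7 + 267.857ms (2/7)
9. 8303.571ms @ 62/7 + 267.857ms (2/7)
10. 8571.429ms @ 64/7 + 267.857ms (2/7)
11. 8839.286ms @ 66/7 + 267.857ms (2/7)
12. 9107.143ms @ 68/7 + 267.857ms (2/7)
13. 9375.0ms @ 10 + 1875.0ms (2)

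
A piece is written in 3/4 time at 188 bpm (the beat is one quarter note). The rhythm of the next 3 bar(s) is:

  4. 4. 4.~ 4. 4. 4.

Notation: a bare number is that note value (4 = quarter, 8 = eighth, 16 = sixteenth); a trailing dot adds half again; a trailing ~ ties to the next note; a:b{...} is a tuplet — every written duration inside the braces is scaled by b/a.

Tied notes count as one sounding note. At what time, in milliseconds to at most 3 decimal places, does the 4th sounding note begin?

note 4 onset = 6b = 1914.894ms

1. 0.0ms @ 0 + 478.723ms (3/2)
2. 478.723ms @ 3/2 + 478.723ms (3/2)
3. 957.447ms @ 3 + 957.447ms (3)
4. 1914.894ms @ 6 + 478.723ms (3/2)
5. 2393.617ms @ 15/2 + 478.723ms (3/2)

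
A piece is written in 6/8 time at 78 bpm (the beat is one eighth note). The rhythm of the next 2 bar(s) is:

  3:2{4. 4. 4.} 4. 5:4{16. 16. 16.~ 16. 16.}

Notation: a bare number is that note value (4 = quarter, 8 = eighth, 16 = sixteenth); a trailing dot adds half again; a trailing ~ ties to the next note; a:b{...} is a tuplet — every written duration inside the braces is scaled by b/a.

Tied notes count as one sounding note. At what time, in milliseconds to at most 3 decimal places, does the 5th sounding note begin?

1. 0.0ms @ 0 + 1538.462ms (2)
2. 1538.462ms @ 2 + 1538.462ms (2)
3. 3076.923ms @ 4 + 1538.462ms (2)
4. 4615.385ms @ 6 + 2307.692ms (3)
5. 6923.077ms @ 9 + 461.538ms (3/5)
6. 7384.615ms @ 48/5 + 461.538ms (3/5)
7. 7846.154ms @ 51/5 + 923.077ms (6/5)
8. 8769.231ms @ 57/5 + 461.538ms (3/5)

note 5 onset = 9b = 6923.077ms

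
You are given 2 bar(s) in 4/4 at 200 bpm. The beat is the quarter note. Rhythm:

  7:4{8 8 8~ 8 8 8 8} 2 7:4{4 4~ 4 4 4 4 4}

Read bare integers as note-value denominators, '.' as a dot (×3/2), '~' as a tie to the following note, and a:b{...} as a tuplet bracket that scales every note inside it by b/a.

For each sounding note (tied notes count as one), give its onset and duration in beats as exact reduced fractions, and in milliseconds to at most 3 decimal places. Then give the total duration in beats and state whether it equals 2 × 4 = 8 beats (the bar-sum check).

1) 0.0ms=0b +85.714ms=2/7b
2) 85.714ms=2/7b +85.714ms=2/7b
3) 171.429ms=4/7b +171.429ms=4/7b
4) 342.857ms=8/7b +85.714ms=2/7b
5) 428.571ms=10/7b +85.714ms=2/7b
6) 514.286ms=12/7b +85.714ms=2/7b
7) 600.0ms=2b +600.0ms=2b
8) 1200.0ms=4b +171.429ms=4/7b
9) 1371.429ms=32/7b +342.857ms=8/7b
10) 1714.286ms=40/7b +171.429ms=4/7b
11) 1885.714ms=44/7b +171.429ms=4/7b
12) 2057.143ms=48/7b +171.429ms=4/7b
13) 2228.571ms=52/7b +171.429ms=4/7b
Σ=8b of 8 (200bpm 4/4) — PASS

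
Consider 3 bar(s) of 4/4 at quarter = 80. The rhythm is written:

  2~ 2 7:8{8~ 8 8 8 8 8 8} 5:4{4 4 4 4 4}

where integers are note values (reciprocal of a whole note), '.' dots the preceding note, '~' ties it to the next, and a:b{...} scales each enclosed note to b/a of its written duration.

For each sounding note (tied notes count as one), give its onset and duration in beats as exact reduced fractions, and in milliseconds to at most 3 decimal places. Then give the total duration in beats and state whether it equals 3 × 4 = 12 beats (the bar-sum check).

1) 0.0ms=0b +3000.0ms=4b
2) 3000.0ms=4b +857.143ms=8/7b
3) 3857.143ms=36/7b +428.571ms=4/7b
4) 4285.714ms=40/7b +428.571ms=4/7b
5) 4714.286ms=44/7b +428.571ms=4/7b
6) 5142.857ms=48/7b +428.571ms=4/7b
7) 5571.429ms=52/7b +428.571ms=4/7b
8) 6000.0ms=8b +600.0ms=4/5b
9) 6600.0ms=44/5b +600.0ms=4/5b
10) 7200.0ms=48/5b +600.0ms=4/5b
11) 7800.0ms=52/5b +600.0ms=4/5b
12) 8400.0ms=56/5b +600.0ms=4/5b
Σ=12b of 12 (80bpm 4/4) — PASS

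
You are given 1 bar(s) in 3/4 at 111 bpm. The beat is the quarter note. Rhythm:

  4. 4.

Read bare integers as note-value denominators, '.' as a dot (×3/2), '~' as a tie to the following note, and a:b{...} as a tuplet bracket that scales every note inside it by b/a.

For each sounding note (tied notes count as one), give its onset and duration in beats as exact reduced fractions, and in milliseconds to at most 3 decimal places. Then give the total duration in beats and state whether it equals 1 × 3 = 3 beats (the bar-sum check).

1) 0.0ms=0b +810.811ms=3/2b
2) 810.811ms=3/2b +810.811ms=3/2b
Σ=3b of 3 (111bpm 3/4) — PASS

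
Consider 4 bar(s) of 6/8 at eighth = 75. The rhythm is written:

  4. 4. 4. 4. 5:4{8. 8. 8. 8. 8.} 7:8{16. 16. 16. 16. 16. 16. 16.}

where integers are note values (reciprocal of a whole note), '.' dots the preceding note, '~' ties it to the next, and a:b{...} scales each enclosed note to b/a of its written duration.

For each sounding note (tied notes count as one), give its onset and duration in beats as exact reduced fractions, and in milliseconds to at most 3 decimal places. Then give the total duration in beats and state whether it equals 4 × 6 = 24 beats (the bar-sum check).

1) 0.0ms=0b +2400.0ms=3b
2) 2400.0ms=3b +2400.0ms=3b
3) 4800.0ms=6b +2400.0ms=3b
4) 7200.0ms=9b +2400.0ms=3b
5) 9600.0ms=12b +960.0ms=6/5b
6) 10560.0ms=66/5b +960.0ms=6/5b
7) 11520.0ms=72/5b +960.0ms=6/5b
8) 12480.0ms=78/5b +960.0ms=6/5b
9) 13440.0ms=84/5b +960.0ms=6/5b
10) 14400.0ms=18b +685.714ms=6/7b
11) 15085.714ms=132/7b +685.714ms=6/7b
12) 15771.429ms=138/7b +685.714ms=6/7b
13) 16457.143ms=144/7b +685.714ms=6/7b
14) 17142.857ms=150/7b +685.714ms=6/7b
15) 17828.571ms=156/7b +685.714ms=6/7b
16) 18514.286ms=162/7b +685.714ms=6/7b
Σ=24b of 24 (75bpm 6/8) — PASS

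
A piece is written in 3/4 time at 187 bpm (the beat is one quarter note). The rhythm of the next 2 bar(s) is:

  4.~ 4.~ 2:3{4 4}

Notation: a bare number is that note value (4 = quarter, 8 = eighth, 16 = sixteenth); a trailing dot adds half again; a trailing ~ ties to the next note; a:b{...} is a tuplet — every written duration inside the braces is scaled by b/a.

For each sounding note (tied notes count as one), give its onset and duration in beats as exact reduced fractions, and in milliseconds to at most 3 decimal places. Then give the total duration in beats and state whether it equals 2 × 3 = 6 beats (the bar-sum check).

1) 0.0ms=0b +1443.85ms=9/2b
2) 1443.85ms=9/2b +481.283ms=3/2b
Σ=6b of 6 (187bpm 3/4) — PASS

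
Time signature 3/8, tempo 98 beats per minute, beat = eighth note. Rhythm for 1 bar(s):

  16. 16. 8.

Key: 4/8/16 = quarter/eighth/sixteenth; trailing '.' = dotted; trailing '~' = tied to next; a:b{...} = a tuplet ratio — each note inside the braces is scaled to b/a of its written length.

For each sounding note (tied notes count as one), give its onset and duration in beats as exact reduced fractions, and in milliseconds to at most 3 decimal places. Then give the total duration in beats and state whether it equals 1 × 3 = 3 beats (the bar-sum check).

1) 0.0ms=0b +459.184ms=3/4b
2) 459.184ms=3/4b +459.184ms=3/4b
3) 918.367ms=3/2b +918.367ms=3/2b
Σ=3b of 3 (98bpm 3/8) — PASS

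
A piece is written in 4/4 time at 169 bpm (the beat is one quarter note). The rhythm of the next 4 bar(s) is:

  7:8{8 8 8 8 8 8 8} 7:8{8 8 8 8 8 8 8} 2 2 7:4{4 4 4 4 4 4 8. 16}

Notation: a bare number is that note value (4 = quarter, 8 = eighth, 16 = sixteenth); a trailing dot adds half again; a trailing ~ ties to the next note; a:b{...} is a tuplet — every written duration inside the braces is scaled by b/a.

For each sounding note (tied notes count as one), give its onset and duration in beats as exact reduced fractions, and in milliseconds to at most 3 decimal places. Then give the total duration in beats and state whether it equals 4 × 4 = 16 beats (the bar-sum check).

1) 0.0ms=0b +202.874ms=4/7b
2) 202.874ms=4/7b +202.874ms=4/7b
3) 405.748ms=8/7b +202.874ms=4/7b
4) 608.622ms=12/7b +202.874ms=4/7b
5) 811.496ms=16/7b +202.874ms=4/7b
6) 1014.37ms=20/7b +202.874ms=4/7b
7) 1217.244ms=24/7b +202.874ms=4/7b
8) 1420.118ms=4b +202.874ms=4/7b
9) 1622.992ms=32/7b +202.874ms=4/7b
10) 1825.866ms=36/7b +202.874ms=4/7b
11) 2028.74ms=40/7b +202.874ms=4/7b
12) 2231.615ms=44/7b +202.874ms=4/7b
13) 2434.489ms=48/7b +202.874ms=4/7b
14) 2637.363ms=52/7b +202.874ms=4/7b
15) 2840.237ms=8b +710.059ms=2b
16) 3550.296ms=10b +710.059ms=2b
17) 4260.355ms=12b +202.874ms=4/7b
18) 4463.229ms=88/7b +202.874ms=4/7b
19) 4666.103ms=92/7b +202.874ms=4/7b
20) 4868.977ms=96/7b +202.874ms=4/7b
21) 5071.851ms=100/7b +202.874ms=4/7b
22) 5274.725ms=104/7b +202.874ms=4/7b
23) 5477.599ms=108/7b +152.156ms=3/7b
24) 5629.755ms=111/7b +50.719ms=1/7b
Σ=16b of 16 (169bpm 4/4) — PASS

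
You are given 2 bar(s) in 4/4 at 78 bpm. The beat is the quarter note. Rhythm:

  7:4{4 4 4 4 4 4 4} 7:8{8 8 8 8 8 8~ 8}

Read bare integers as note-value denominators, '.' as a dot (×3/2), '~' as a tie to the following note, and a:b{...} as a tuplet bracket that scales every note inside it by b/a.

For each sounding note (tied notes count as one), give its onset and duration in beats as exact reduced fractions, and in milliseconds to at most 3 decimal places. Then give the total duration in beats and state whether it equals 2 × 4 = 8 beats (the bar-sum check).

1) 0.0ms=0b +439.56ms=4/7b
2) 439.56ms=4/7b +439.56ms=4/7b
3) 879.121ms=8/7b +439.56ms=4/7b
4) 1318.681ms=12/7b +439.56ms=4/7b
5) 1758.242ms=16/7b +439.56ms=4/7b
6) 2197.802ms=20/7b +439.56ms=4/7b
7) 2637.363ms=24/7b +439.56ms=4/7b
8) 3076.923ms=4b +439.56ms=4/7b
9) 3516.484ms=32/7b +439.56ms=4/7b
10) 3956.044ms=36/7b +439.56ms=4/7b
11) 4395.604ms=40/7b +439.56ms=4/7b
12) 4835.165ms=44/7b +439.56ms=4/7b
13) 5274.725ms=48/7b +879.121ms=8/7b
Σ=8b of 8 (78bpm 4/4) — PASS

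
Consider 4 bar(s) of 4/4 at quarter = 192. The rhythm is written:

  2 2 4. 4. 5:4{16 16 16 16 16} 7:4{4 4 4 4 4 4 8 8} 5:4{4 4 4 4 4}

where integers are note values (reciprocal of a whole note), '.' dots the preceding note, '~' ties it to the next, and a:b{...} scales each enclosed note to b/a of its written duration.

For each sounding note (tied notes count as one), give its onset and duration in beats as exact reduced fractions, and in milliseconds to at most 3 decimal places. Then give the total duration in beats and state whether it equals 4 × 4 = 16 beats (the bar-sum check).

1) 0.0ms=0b +625.0ms=2b
2) 625.0ms=2b +625.0ms=2b
3) 1250.0ms=4b +468.75ms=3/2b
4) 1718.75ms=11/2b +468.75ms=3/2b
5) 2187.5ms=7b +62.5ms=1/5b
6) 2250.0ms=36/5b +62.5ms=1/5b
7) 2312.5ms=37/5b +62.5ms=1/5b
8) 2375.0ms=38/5b +62.5ms=1/5b
9) 2437.5ms=39/5b +62.5ms=1/5b
10) 2500.0ms=8b +178.571ms=4/7b
11) 2678.571ms=60/7b +178.571ms=4/7b
12) 2857.143ms=64/7b +178.571ms=4/7b
13) 3035.714ms=68/7b +178.571ms=4/7b
14) 3214.286ms=72/7b +178.571ms=4/7b
15) 3392.857ms=76/7b +178.571ms=4/7b
16) 3571.429ms=80/7b +89.286ms=2/7b
17) 3660.714ms=82/7b +89.286ms=2/7b
18) 3750.0ms=12b +250.0ms=4/5b
19) 4000.0ms=64/5b +250.0ms=4/5b
20) 4250.0ms=68/5b +250.0ms=4/5b
21) 4500.0ms=72/5b +250.0ms=4/5b
22) 4750.0ms=76/5b +250.0ms=4/5b
Σ=16b of 16 (192bpm 4/4) — PASS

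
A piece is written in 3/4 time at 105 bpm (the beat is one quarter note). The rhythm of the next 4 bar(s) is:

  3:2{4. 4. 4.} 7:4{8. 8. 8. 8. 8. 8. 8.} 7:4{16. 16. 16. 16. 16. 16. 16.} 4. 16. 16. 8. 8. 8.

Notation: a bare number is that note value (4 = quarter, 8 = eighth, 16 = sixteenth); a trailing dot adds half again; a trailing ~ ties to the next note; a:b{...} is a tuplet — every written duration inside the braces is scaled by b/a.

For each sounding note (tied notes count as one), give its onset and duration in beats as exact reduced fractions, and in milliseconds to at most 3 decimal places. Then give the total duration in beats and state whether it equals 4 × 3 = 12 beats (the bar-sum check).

1) 0.0ms=0b +571.429ms=1b
2) 571.429ms=1b +571.429ms=1b
3) 1142.857ms=2b +571.429ms=1b
4) 1714.286ms=3b +244.898ms=3/7b
5) 1959.184ms=24/7b +244.898ms=3/7b
6) 2204.082ms=27/7b +244.898ms=3/7b
7) 2448.98ms=30/7b +244.898ms=3/7b
8) 2693.878ms=33/7b +244.898ms=3/7b
9) 2938.776ms=36/7b +244.898ms=3/7b
10) 3183.673ms=39/7b +244.898ms=3/7b
11) 3428.571ms=6b +122.449ms=3/14b
12) 3551.02ms=87/14b +122.449ms=3/14b
13) 3673.469ms=45/7b +122.449ms=3/14b
14) 3795.918ms=93/14b +122.449ms=3/14b
15) 3918.367ms=48/7b +122.449ms=3/14b
16) 4040.816ms=99/14b +122.449ms=3/14b
17) 4163.265ms=51/7b +122.449ms=3/14b
18) 4285.714ms=15/2b +857.143ms=3/2b
19) 5142.857ms=9b +214.286ms=3/8b
20) 5357.143ms=75/8b +214.286ms=3/8b
21) 5571.429ms=39/4b +428.571ms=3/4b
22) 6000.0ms=21/2b +428.571ms=3/4b
23) 6428.571ms=45/4b +428.571ms=3/4b
Σ=12b of 12 (105bpm 3/4) — PASS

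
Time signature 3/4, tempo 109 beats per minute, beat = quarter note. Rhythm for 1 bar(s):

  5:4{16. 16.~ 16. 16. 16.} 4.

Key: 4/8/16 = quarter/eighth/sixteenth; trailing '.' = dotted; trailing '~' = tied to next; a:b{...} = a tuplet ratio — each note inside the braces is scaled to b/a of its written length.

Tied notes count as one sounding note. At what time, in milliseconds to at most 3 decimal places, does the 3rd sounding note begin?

1. 0.0ms @ 0 + 165.138ms (3/10)
2. 165.138ms @ 3/10 + 330.275ms (3/5)
3. 495.413ms @ 9/10 + 165.138ms (3/10)
4. 660.55ms @ 6/5 + 165.138ms (3/10)
5. 825.688ms @ 3/2 + 825.688ms (3/2)

note 3 onset = 9/10b = 495.413ms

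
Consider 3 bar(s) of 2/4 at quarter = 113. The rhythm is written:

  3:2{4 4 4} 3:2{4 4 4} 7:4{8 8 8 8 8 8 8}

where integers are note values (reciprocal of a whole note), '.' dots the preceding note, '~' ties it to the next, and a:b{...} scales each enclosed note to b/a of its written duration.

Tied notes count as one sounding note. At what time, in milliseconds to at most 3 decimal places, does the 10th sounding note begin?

1. 0.0ms @ 0 + 353.982ms (2/3)
2. 353.982ms @ 2/3 + 353.982ms (2/3)
3. 707.965ms @ 4/3 + 353.982ms (2/3)
4. 1061.947ms @ 2 + 353.982ms (2/3)
5. 1415.929ms @ 8/3 + 353.982ms (2/3)
6. 1769.912ms @ 10/3 + 353.982ms (2/3)
7. 2123.894ms @ 4 + 151.707ms (2/7)
8. 2275.601ms @ 30/7 + 151.707ms (2/7)
9. 2427.307ms @ 32/7 + 151.707ms (2/7)
10. 2579.014ms @ 34/7 + 151.707ms (2/7)
11. 2730.721ms @ 36/7 + 151.707ms (2/7)
12. 2882.427ms @ 38/7 + 151.707ms (2/7)
13. 3034.134ms @ 40/7 + 151.707ms (2/7)

note 10 onset = 34/7b = 2579.014ms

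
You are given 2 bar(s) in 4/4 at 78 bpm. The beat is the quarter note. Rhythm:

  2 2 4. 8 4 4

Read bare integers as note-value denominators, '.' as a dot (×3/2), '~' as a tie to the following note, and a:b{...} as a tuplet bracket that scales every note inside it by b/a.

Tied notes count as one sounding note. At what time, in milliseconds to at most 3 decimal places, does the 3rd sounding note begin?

note 3 onset = 4b = 3076.923ms

1. 0.0ms @ 0 + 1538.462ms (2)
2. 1538.462ms @ 2 + 1538.462ms (2)
3. 3076.923ms @ 4 + 1153.846ms (3/2)
4. 4230.769ms @ 11/2 + 384.615ms (1/2)
5. 4615.385ms @ 6 + 769.231ms (1)
6. 5384.615ms @ 7 + 769.231ms (1)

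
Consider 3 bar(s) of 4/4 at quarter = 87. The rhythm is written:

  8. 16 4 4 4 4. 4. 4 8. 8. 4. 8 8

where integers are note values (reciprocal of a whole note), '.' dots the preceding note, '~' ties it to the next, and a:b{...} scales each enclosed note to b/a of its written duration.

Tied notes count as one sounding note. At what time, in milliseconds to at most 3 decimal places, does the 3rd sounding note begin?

note 3 onset = 1b = 689.655ms

1. 0.0ms @ 0 + 517.241ms (3/4)
2. 517.241ms @ 3/4 + 172.414ms (1/4)
3. 689.655ms @ 1 + 689.655ms (1)
4. 1379.31ms @ 2 + 689.655ms (1)
5. 2068.966ms @ 3 + 689.655ms (1)
6. 2758.621ms @ 4 + 1034.483ms (3/2)
7. 3793.103ms @ 11/2 + 1034.483ms (3/2)
8. 4827.586ms @ 7 + 689.655ms (1)
9. 5517.241ms @ 8 + 517.241ms (3/4)
10. 6034.483ms @ 35/4 + 517.241ms (3/4)
11. 6551.724ms @ 19/2 + 1034.483ms (3/2)
12. 7586.207ms @ 11 + 344.828ms (1/2)
13. 7931.034ms @ 23/2 + 344.828ms (1/2)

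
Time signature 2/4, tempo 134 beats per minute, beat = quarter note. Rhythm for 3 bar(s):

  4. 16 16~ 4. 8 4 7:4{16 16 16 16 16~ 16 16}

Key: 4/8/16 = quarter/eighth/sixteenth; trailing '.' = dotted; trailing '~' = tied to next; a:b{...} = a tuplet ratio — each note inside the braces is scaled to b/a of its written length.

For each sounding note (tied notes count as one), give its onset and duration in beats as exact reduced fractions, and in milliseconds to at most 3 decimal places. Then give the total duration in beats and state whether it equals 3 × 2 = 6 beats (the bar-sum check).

1) 0.0ms=0b +671.642ms=3/2b
2) 671.642ms=3/2b +111.94ms=1/4b
3) 783.582ms=7/4b +783.582ms=7/4b
4) 1567.164ms=7/2b +223.881ms=1/2b
5) 1791.045ms=4b +447.761ms=1b
6) 2238.806ms=5b +63.966ms=1/7b
7) 2302.772ms=36/7b +63.966ms=1/7b
8) 2366.738ms=37/7b +63.966ms=1/7b
9) 2430.704ms=38/7b +63.966ms=1/7b
10) 2494.67ms=39/7b +127.932ms=2/7b
11) 2622.601ms=41/7b +63.966ms=1/7b
Σ=6b of 6 (134bpm 2/4) — PASS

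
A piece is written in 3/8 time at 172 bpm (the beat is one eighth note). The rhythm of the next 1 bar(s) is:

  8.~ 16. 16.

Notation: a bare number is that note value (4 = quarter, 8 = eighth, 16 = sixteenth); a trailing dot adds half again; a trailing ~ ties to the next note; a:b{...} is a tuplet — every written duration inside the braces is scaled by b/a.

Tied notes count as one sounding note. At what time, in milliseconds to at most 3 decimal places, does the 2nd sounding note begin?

1. 0.0ms @ 0 + 784.884ms (9/4)
2. 784.884ms @ 9/4 + 261.628ms (3/4)

note 2 onset = 9/4b = 784.884ms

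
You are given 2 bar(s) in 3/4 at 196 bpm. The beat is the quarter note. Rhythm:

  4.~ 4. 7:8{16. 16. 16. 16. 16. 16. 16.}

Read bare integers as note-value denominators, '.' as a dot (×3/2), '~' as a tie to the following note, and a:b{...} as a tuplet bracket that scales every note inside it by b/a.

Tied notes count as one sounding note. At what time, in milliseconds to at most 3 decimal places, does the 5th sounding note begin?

note 5 onset = 30/7b = 1311.953ms

1. 0.0ms @ 0 + 918.367ms (3)
2. 918.367ms @ 3 + 131.195ms (3/7)
3. 1049.563ms @ 24/7 + 131.195ms (3/7)
4. 1180.758ms @ 27/7 + 131.195ms (3/7)
5. 1311.953ms @ 30/7 + 131.195ms (3/7)
6. 1443.149ms @ 33/7 + 131.195ms (3/7)
7. 1574.344ms @ 36/7 + 131.195ms (3/7)
8. 1705.539ms @ 39/7 + 131.195ms (3/7)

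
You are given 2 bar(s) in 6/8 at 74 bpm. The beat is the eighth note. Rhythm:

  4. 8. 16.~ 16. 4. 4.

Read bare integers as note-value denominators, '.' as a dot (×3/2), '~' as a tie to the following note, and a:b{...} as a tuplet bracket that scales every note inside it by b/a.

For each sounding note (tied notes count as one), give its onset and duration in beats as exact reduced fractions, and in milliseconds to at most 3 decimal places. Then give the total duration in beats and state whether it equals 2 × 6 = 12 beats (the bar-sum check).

1) 0.0ms=0b +2432.432ms=3b
2) 2432.432ms=3b +1216.216ms=3/2b
3) 3648.649ms=9/2b +1216.216ms=3/2b
4) 4864.865ms=6b +2432.432ms=3b
5) 7297.297ms=9b +2432.432ms=3b
Σ=12b of 12 (74bpm 6/8) — PASS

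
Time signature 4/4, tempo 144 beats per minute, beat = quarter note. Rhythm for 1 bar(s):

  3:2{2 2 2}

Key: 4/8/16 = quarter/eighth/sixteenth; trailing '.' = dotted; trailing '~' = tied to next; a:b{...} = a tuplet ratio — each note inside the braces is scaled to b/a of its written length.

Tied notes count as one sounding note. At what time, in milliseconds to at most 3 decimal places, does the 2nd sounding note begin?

1. 0.0ms @ 0 + 555.556ms (4/3)
2. 555.556ms @ 4/3 + 555.556ms (4/3)
3. 1111.111ms @ 8/3 + 555.556ms (4/3)

note 2 onset = 4/3b = 555.556ms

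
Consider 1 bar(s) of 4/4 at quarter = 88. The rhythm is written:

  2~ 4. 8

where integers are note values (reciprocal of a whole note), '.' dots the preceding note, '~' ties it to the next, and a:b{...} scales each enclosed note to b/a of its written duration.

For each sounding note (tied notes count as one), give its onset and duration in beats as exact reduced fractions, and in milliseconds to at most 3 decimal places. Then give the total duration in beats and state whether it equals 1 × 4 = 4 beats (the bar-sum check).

1) 0.0ms=0b +2386.364ms=7/2b
2) 2386.364ms=7/2b +340.909ms=1/2b
Σ=4b of 4 (88bpm 4/4) — PASS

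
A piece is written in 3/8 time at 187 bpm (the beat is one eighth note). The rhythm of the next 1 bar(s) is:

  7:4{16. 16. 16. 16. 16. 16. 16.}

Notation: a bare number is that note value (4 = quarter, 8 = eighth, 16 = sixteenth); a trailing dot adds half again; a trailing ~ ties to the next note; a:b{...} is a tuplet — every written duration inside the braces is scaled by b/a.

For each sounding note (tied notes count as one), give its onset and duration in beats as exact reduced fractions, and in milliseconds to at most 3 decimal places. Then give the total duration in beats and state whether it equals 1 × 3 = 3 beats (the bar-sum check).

1) 0.0ms=0b +137.51ms=3/7b
2) 137.51ms=3/7b +137.51ms=3/7b
3) 275.019ms=6/7b +137.51ms=3/7b
4) 412.529ms=9/7b +137.51ms=3/7b
5) 550.038ms=12/7b +137.51ms=3/7b
6) 687.548ms=15/7b +137.51ms=3/7b
7) 825.057ms=18/7b +137.51ms=3/7b
Σ=3b of 3 (187bpm 3/8) — PASS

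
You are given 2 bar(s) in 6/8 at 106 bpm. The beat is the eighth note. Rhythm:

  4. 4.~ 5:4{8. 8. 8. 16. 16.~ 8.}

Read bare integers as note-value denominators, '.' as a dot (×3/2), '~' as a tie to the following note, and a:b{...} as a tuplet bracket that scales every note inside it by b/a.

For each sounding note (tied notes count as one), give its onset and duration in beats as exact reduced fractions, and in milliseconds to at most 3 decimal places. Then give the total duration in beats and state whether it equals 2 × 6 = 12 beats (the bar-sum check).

1) 0.0ms=0b +1698.113ms=3b
2) 1698.113ms=3b +2377.358ms=21/5b
3) 4075.472ms=36/5b +679.245ms=6/5b
4) 4754.717ms=42/5b +679.245ms=6/5b
5) 5433.962ms=48/5b +339.623ms=3/5b
6) 5773.585ms=51/5b +1018.868ms=9/5b
Σ=12b of 12 (106bpm 6/8) — PASS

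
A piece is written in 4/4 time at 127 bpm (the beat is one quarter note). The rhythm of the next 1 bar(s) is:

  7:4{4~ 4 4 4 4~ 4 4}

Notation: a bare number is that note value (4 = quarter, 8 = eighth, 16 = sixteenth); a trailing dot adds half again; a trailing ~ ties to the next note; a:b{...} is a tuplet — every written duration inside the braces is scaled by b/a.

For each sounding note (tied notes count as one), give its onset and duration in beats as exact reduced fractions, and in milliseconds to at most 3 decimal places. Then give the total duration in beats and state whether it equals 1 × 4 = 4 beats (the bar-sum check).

1) 0.0ms=0b +539.933ms=8/7b
2) 539.933ms=8/7b +269.966ms=4/7b
3) 809.899ms=12/7b +269.966ms=4/7b
4) 1079.865ms=16/7b +539.933ms=8/7b
5) 1619.798ms=24/7b +269.966ms=4/7b
Σ=4b of 4 (127bpm 4/4) — PASS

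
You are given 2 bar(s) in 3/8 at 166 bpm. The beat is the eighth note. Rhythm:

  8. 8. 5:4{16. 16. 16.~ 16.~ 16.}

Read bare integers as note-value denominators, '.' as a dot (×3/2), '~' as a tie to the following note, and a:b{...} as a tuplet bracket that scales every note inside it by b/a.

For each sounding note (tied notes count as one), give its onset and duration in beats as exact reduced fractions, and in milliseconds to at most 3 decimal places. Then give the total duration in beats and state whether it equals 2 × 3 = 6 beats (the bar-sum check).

1) 0.0ms=0b +542.169ms=3/2b
2) 542.169ms=3/2b +542.169ms=3/2b
3) 1084.337ms=3b +216.867ms=3/5b
4) 1301.205ms=18/5b +216.867ms=3/5b
5) 1518.072ms=21/5b +650.602ms=9/5b
Σ=6b of 6 (166bpm 3/8) — PASS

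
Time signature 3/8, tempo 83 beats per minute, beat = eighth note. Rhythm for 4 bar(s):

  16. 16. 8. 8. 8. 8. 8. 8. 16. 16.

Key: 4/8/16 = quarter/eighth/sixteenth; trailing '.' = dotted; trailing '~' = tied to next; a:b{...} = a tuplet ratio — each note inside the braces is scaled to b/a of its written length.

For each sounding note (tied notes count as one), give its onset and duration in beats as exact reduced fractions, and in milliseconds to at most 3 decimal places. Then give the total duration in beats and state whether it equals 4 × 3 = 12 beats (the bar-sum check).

1) 0.0ms=0b +542.169ms=3/4b
2) 542.169ms=3/4b +542.169ms=3/4b
3) 1084.337ms=3/2b +1084.337ms=3/2b
4) 2168.675ms=3b +1084.337ms=3/2b
5) 3253.012ms=9/2b +1084.337ms=3/2b
6) 4337.349ms=6b +1084.337ms=3/2b
7) 5421.687ms=15/2b +1084.337ms=3/2b
8) 6506.024ms=9b +1084.337ms=3/2b
9) 7590.361ms=21/2b +542.169ms=3/4b
10) 8132.53ms=45/4b +542.169ms=3/4b
Σ=12b of 12 (83bpm 3/8) — PASS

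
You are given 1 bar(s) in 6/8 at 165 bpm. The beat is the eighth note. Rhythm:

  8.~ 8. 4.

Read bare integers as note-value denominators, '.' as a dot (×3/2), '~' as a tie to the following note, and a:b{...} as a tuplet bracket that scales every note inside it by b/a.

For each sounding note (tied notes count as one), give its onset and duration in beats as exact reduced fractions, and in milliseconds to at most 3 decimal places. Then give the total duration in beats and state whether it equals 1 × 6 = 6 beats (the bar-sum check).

1) 0.0ms=0b +1090.909ms=3b
2) 1090.909ms=3b +1090.909ms=3b
Σ=6b of 6 (165bpm 6/8) — PASS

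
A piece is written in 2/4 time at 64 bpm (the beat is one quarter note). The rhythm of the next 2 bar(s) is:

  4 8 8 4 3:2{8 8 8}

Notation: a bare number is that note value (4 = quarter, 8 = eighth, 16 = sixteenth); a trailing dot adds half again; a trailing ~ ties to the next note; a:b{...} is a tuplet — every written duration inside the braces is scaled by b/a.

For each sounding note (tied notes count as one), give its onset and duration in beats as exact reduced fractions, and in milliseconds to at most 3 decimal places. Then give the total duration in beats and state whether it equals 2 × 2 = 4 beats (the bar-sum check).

1) 0.0ms=0b +937.5ms=1b
2) 937.5ms=1b +468.75ms=1/2b
3) 1406.25ms=3/2b +468.75ms=1/2b
4) 1875.0ms=2b +937.5ms=1b
5) 2812.5ms=3b +312.5ms=1/3b
6) 3125.0ms=10/3b +312.5ms=1/3b
7) 3437.5ms=11/3b +312.5ms=1/3b
Σ=4b of 4 (64bpm 2/4) — PASS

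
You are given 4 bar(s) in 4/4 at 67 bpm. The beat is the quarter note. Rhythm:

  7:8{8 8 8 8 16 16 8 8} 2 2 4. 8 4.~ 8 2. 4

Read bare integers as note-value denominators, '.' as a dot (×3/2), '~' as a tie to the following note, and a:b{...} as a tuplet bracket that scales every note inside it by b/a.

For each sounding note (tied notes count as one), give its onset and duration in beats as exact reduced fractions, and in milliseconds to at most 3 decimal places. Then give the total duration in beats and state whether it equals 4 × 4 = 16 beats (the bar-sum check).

1) 0.0ms=0b +511.727ms=4/7b
2) 511.727ms=4/7b +511.727ms=4/7b
3) 1023.454ms=8/7b +511.727ms=4/7b
4) 1535.181ms=12/7b +511.727ms=4/7b
5) 2046.908ms=16/7b +255.864ms=2/7b
6) 2302.772ms=18/7b +255.864ms=2/7b
7) 2558.635ms=20/7b +511.727ms=4/7b
8) 3070.362ms=24/7b +511.727ms=4/7b
9) 3582.09ms=4b +1791.045ms=2b
10) 5373.134ms=6b +1791.045ms=2b
11) 7164.179ms=8b +1343.284ms=3/2b
12) 8507.463ms=19/2b +447.761ms=1/2b
13) 8955.224ms=10b +1791.045ms=2b
14) 10746.269ms=12b +2686.567ms=3b
15) 13432.836ms=15b +895.522ms=1b
Σ=16b of 16 (67bpm 4/4) — PASS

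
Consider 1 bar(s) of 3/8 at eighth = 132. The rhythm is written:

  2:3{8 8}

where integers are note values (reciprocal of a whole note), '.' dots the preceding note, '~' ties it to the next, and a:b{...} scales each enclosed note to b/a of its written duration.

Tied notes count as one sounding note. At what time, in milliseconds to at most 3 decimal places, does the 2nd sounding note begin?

note 2 onset = 3/2b = 681.818ms

1. 0.0ms @ 0 + 681.818ms (3/2)
2. 681.818ms @ 3/2 + 681.818ms (3/2)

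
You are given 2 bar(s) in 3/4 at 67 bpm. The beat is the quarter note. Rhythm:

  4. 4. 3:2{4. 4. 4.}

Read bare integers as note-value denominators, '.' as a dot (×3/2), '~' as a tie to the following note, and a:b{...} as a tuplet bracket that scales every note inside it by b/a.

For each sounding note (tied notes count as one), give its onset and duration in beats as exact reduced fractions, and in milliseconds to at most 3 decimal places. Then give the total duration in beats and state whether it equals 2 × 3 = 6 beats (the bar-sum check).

1) 0.0ms=0b +1343.284ms=3/2b
2) 1343.284ms=3/2b +1343.284ms=3/2b
3) 2686.567ms=3b +895.522ms=1b
4) 3582.09ms=4b +895.522ms=1b
5) 4477.612ms=5b +895.522ms=1b
Σ=6b of 6 (67bpm 3/4) — PASS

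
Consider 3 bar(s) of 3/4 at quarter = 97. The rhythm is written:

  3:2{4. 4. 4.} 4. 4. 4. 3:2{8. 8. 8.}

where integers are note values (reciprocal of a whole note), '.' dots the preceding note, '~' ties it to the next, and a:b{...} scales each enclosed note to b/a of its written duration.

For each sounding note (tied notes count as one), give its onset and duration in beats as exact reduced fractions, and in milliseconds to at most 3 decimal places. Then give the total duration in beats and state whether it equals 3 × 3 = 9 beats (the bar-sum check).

1) 0.0ms=0b +618.557ms=1b
2) 618.557ms=1b +618.557ms=1b
3) 1237.113ms=2b +618.557ms=1b
4) 1855.67ms=3b +927.835ms=3/2b
5) 2783.505ms=9/2b +927.835ms=3/2b
6) 3711.34ms=6b +927.835ms=3/2b
7) 4639.175ms=15/2b +309.278ms=1/2b
8) 4948.454ms=8b +309.278ms=1/2b
9) 5257.732ms=17/2b +309.278ms=1/2b
Σ=9b of 9 (97bpm 3/4) — PASS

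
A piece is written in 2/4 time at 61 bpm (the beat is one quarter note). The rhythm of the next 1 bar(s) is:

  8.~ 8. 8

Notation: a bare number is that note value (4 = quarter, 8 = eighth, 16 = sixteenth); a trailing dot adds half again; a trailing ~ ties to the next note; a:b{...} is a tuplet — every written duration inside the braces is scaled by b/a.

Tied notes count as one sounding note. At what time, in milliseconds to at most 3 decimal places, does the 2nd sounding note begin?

1. 0.0ms @ 0 + 1475.41ms (3/2)
2. 1475.41ms @ 3/2 + 491.803ms (1/2)

note 2 onset = 3/2b = 1475.41ms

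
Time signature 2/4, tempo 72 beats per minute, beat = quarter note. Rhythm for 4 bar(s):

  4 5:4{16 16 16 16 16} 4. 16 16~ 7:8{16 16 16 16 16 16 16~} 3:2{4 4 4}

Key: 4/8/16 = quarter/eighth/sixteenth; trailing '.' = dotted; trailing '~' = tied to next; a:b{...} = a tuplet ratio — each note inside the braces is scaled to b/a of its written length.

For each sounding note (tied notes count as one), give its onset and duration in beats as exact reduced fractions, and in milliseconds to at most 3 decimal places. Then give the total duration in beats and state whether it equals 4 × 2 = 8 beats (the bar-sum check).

1) 0.0ms=0b +833.333ms=1b
2) 833.333ms=1b +166.667ms=1/5b
3) 1000.0ms=6/5b +166.667ms=1/5b
4) 1166.667ms=7/5b +166.667ms=1/5b
5) 1333.333ms=8/5b +166.667ms=1/5b
6) 1500.0ms=9/5b +166.667ms=1/5b
7) 1666.667ms=2b +1250.0ms=3/2b
8) 2916.667ms=7/2b +208.333ms=1/4b
9) 3125.0ms=15/4b +446.429ms=15/28b
10) 3571.429ms=30/7b +238.095ms=2/7b
11) 3809.524ms=32/7b +238.095ms=2/7b
12) 4047.619ms=34/7b +238.095ms=2/7b
13) 4285.714ms=36/7b +238.095ms=2/7b
14) 4523.81ms=38/7b +238.095ms=2/7b
15) 4761.905ms=40/7b +793.651ms=20/21b
16) 5555.556ms=20/3b +555.556ms=2/3b
17) 6111.111ms=22/3b +555.556ms=2/3b
Σ=8b of 8 (72bpm 2/4) — PASS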